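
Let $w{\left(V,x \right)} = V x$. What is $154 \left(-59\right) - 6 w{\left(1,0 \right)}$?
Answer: $-9086$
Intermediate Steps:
$154 \left(-59\right) - 6 w{\left(1,0 \right)} = 154 \left(-59\right) - 6 \cdot 1 \cdot 0 = -9086 - 0 = -9086 + 0 = -9086$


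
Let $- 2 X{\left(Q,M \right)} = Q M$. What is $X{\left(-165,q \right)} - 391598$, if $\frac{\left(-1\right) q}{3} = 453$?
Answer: $- \frac{1007431}{2} \approx -5.0372 \cdot 10^{5}$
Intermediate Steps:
$q = -1359$ ($q = \left(-3\right) 453 = -1359$)
$X{\left(Q,M \right)} = - \frac{M Q}{2}$ ($X{\left(Q,M \right)} = - \frac{Q M}{2} = - \frac{M Q}{2}$)
$X{\left(-165,q \right)} - 391598 = \left(- \frac{1}{2}\right) \left(-1359\right) \left(-165\right) - 391598 = - \frac{224235}{2} - 391598 = - \frac{1007431}{2}$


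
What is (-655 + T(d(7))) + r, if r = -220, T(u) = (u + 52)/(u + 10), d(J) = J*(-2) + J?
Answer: -860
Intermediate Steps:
d(J) = -J (d(J) = -2*J + J = -J)
T(u) = (52 + u)/(10 + u)
(-655 + T(d(7))) + r = (-655 + (52 - 1*7)/(10 - 1*7)) - 220 = (-655 + (52 - 7)/(10 - 7)) - 220 = (-655 + 45/3) - 220 = (-655 + (⅓)*45) - 220 = (-655 + 15) - 220 = -640 - 220 = -860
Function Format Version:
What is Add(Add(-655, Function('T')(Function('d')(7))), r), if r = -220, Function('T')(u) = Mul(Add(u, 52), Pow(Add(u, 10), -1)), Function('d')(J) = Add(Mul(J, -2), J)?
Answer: -860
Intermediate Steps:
Function('d')(J) = Mul(-1, J) (Function('d')(J) = Add(Mul(-2, J), J) = Mul(-1, J))
Function('T')(u) = Mul(Pow(Add(10, u), -1), Add(52, u)) (Function('T')(u) = Mul(Add(52, u), Pow(Add(10, u), -1)) = Mul(Pow(Add(10, u), -1), Add(52, u)))
Add(Add(-655, Function('T')(Function('d')(7))), r) = Add(Add(-655, Mul(Pow(Add(10, Mul(-1, 7)), -1), Add(52, Mul(-1, 7)))), -220) = Add(Add(-655, Mul(Pow(Add(10, -7), -1), Add(52, -7))), -220) = Add(Add(-655, Mul(Pow(3, -1), 45)), -220) = Add(Add(-655, Mul(Rational(1, 3), 45)), -220) = Add(Add(-655, 15), -220) = Add(-640, -220) = -860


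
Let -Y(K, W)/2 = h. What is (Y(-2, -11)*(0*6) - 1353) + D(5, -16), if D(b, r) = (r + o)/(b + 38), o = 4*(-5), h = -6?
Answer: -58215/43 ≈ -1353.8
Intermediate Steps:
Y(K, W) = 12 (Y(K, W) = -2*(-6) = 12)
o = -20
D(b, r) = (-20 + r)/(38 + b) (D(b, r) = (r - 20)/(b + 38) = (-20 + r)/(38 + b))
(Y(-2, -11)*(0*6) - 1353) + D(5, -16) = (12*(0*6) - 1353) + (-20 - 16)/(38 + 5) = (12*0 - 1353) - 36/43 = (0 - 1353) + (1/43)*(-36) = -1353 - 36/43 = -58215/43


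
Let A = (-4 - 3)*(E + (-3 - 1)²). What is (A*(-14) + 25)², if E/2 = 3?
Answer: 4756761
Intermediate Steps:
E = 6 (E = 2*3 = 6)
A = -154 (A = (-4 - 3)*(6 + (-3 - 1)²) = -7*(6 + (-4)²) = -7*(6 + 16) = -7*22 = -154)
(A*(-14) + 25)² = (-154*(-14) + 25)² = (2156 + 25)² = 2181² = 4756761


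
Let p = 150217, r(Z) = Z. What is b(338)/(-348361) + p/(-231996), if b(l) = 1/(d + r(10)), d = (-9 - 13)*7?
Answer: -627956912711/969820302672 ≈ -0.64750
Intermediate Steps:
d = -154 (d = -22*7 = -154)
b(l) = -1/144 (b(l) = 1/(-154 + 10) = 1/(-144) = -1/144)
b(338)/(-348361) + p/(-231996) = -1/144/(-348361) + 150217/(-231996) = -1/144*(-1/348361) + 150217*(-1/231996) = 1/50163984 - 150217/231996 = -627956912711/969820302672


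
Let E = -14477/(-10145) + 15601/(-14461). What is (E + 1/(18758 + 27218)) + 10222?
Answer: 68949676293654637/6744993905720 ≈ 10222.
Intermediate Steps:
E = 51079752/146706845 (E = -14477*(-1/10145) + 15601*(-1/14461) = 14477/10145 - 15601/14461 = 51079752/146706845 ≈ 0.34818)
(E + 1/(18758 + 27218)) + 10222 = (51079752/146706845 + 1/(18758 + 27218)) + 10222 = (51079752/146706845 + 1/45976) + 10222 = 2348589384797/6744993905720 + 10222 = 68949676293654637/6744993905720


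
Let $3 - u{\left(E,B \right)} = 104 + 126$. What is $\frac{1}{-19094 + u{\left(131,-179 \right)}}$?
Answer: $- \frac{1}{19321} \approx -5.1757 \cdot 10^{-5}$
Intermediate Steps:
$u{\left(E,B \right)} = -227$ ($u{\left(E,B \right)} = 3 - \left(104 + 126\right) = 3 - 230 = -227$)
$\frac{1}{-19094 + u{\left(131,-179 \right)}} = \frac{1}{-19094 - 227} = \frac{1}{-19321} = - \frac{1}{19321}$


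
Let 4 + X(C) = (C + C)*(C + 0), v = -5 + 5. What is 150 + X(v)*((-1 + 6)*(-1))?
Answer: 170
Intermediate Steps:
v = 0
X(C) = -4 + 2*C² (X(C) = -4 + (C + C)*(C + 0) = -4 + (2*C)*C = -4 + 2*C²)
150 + X(v)*((-1 + 6)*(-1)) = 150 + (-4 + 2*0²)*((-1 + 6)*(-1)) = 150 + (-4 + 2*0)*(5*(-1)) = 150 + (-4 + 0)*(-5) = 150 - 4*(-5) = 150 + 20 = 170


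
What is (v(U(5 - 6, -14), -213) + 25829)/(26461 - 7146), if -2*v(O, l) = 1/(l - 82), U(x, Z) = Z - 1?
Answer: 15239111/11395850 ≈ 1.3373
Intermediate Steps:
U(x, Z) = -1 + Z
v(O, l) = -1/(2*(-82 + l)) (v(O, l) = -1/(2*(l - 82)) = -1/(2*(-82 + l)))
(v(U(5 - 6, -14), -213) + 25829)/(26461 - 7146) = (-1/(-164 + 2*(-213)) + 25829)/(26461 - 7146) = (-1/(-164 - 426) + 25829)/19315 = (-1/(-590) + 25829)*(1/19315) = (-1*(-1/590) + 25829)*(1/19315) = (1/590 + 25829)*(1/19315) = (15239111/590)*(1/19315) = 15239111/11395850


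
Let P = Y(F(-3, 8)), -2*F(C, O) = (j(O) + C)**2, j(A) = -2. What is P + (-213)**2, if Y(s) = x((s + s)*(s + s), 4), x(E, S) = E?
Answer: 45994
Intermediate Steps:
F(C, O) = -(-2 + C)**2/2
Y(s) = 4*s**2 (Y(s) = (s + s)*(s + s) = (2*s)*(2*s) = 4*s**2)
P = 625 (P = 4*(-(-2 - 3)**2/2)**2 = 4*(-1/2*(-5)**2)**2 = 4*(-1/2*25)**2 = 4*(-25/2)**2 = 4*(625/4) = 625)
P + (-213)**2 = 625 + (-213)**2 = 625 + 45369 = 45994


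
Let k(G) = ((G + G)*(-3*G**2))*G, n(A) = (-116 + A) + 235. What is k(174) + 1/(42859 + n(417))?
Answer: -238664561145119/43395 ≈ -5.4998e+9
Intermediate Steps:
n(A) = 119 + A
k(G) = -6*G**4 (k(G) = ((2*G)*(-3*G**2))*G = (-6*G**3)*G = -6*G**4)
k(174) + 1/(42859 + n(417)) = -6*174**4 + 1/(42859 + (119 + 417)) = -6*916636176 + 1/(42859 + 536) = -5499817056 + 1/43395 = -238664561145119/43395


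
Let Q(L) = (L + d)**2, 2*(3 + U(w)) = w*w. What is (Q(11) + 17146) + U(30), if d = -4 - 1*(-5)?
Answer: 17737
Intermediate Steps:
d = 1 (d = -4 + 5 = 1)
U(w) = -3 + w**2/2 (U(w) = -3 + (w*w)/2 = -3 + w**2/2)
Q(L) = (1 + L)**2 (Q(L) = (L + 1)**2 = (1 + L)**2)
(Q(11) + 17146) + U(30) = ((1 + 11)**2 + 17146) + (-3 + (1/2)*30**2) = (12**2 + 17146) + (-3 + (1/2)*900) = (144 + 17146) + (-3 + 450) = 17290 + 447 = 17737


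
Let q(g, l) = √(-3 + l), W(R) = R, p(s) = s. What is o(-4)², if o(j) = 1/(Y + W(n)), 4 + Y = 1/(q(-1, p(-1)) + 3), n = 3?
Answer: 3/2 - 5*I/8 ≈ 1.5 - 0.625*I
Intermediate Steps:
Y = -4 + (3 - 2*I)/13 (Y = -4 + 1/(√(-3 - 1) + 3) = -4 + 1/(√(-4) + 3) = -4 + 1/(2*I + 3) = -4 + 1/(3 + 2*I) = -4 + (3 - 2*I)/13 ≈ -3.7692 - 0.15385*I)
o(j) = 13*(-10/13 + 2*I/13)/8 (o(j) = 1/((-49/13 - 2*I/13) + 3) = 1/(-10/13 - 2*I/13) = 13*(-10/13 + 2*I/13)/8)
o(-4)² = (-5/4 + I/4)²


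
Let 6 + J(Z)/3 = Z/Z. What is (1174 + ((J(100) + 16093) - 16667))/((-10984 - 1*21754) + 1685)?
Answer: -195/10351 ≈ -0.018839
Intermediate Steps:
J(Z) = -15 (J(Z) = -18 + 3*(Z/Z) = -18 + 3*1 = -18 + 3 = -15)
(1174 + ((J(100) + 16093) - 16667))/((-10984 - 1*21754) + 1685) = (1174 + ((-15 + 16093) - 16667))/((-10984 - 1*21754) + 1685) = (1174 + (16078 - 16667))/((-10984 - 21754) + 1685) = (1174 - 589)/(-32738 + 1685) = 585/(-31053) = 585*(-1/31053) = -195/10351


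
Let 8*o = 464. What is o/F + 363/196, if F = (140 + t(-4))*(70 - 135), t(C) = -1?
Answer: 3268337/1770860 ≈ 1.8456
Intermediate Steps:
o = 58 (o = (⅛)*464 = 58)
F = -9035 (F = (140 - 1)*(70 - 135) = 139*(-65) = -9035)
o/F + 363/196 = 58/(-9035) + 363/196 = 58*(-1/9035) + 363*(1/196) = -58/9035 + 363/196 = 3268337/1770860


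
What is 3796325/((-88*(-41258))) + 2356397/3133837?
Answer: 2921777680359/1625433504464 ≈ 1.7975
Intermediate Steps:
3796325/((-88*(-41258))) + 2356397/3133837 = 3796325/3630704 + 2356397*(1/3133837) = 3796325*(1/3630704) + 2356397/3133837 = 3796325/3630704 + 2356397/3133837 = 2921777680359/1625433504464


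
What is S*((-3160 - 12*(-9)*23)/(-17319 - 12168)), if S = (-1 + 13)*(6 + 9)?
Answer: 40560/9829 ≈ 4.1266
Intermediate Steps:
S = 180 (S = 12*15 = 180)
S*((-3160 - 12*(-9)*23)/(-17319 - 12168)) = 180*((-3160 - 12*(-9)*23)/(-17319 - 12168)) = 180*((-3160 + 108*23)/(-29487)) = 180*((-3160 + 2484)*(-1/29487)) = 180*(-676*(-1/29487)) = 180*(676/29487) = 40560/9829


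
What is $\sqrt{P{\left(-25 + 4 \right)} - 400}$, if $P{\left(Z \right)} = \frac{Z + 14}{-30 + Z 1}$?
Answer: $\frac{i \sqrt{1040043}}{51} \approx 19.997 i$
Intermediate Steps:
$P{\left(Z \right)} = \frac{14 + Z}{-30 + Z}$
$\sqrt{P{\left(-25 + 4 \right)} - 400} = \sqrt{\frac{14 + \left(-25 + 4\right)}{-30 + \left(-25 + 4\right)} - 400} = \sqrt{\frac{14 - 21}{-30 - 21} - 400} = \sqrt{\frac{1}{-51} \left(-7\right) - 400} = \sqrt{\left(- \frac{1}{51}\right) \left(-7\right) - 400} = \sqrt{\frac{7}{51} - 400} = \sqrt{- \frac{20393}{51}} = \frac{i \sqrt{1040043}}{51}$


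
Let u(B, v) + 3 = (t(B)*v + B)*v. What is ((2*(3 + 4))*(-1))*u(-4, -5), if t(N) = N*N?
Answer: -5838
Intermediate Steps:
t(N) = N**2
u(B, v) = -3 + v*(B + v*B**2) (u(B, v) = -3 + (B**2*v + B)*v = -3 + (v*B**2 + B)*v = -3 + (B + v*B**2)*v = -3 + v*(B + v*B**2))
((2*(3 + 4))*(-1))*u(-4, -5) = ((2*(3 + 4))*(-1))*(-3 - 4*(-5) + (-4)**2*(-5)**2) = ((2*7)*(-1))*(-3 + 20 + 16*25) = (14*(-1))*(-3 + 20 + 400) = -14*417 = -5838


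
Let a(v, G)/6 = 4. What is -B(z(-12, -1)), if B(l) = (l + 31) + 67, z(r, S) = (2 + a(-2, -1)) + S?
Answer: -123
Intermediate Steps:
a(v, G) = 24 (a(v, G) = 6*4 = 24)
z(r, S) = 26 + S (z(r, S) = (2 + 24) + S = 26 + S)
B(l) = 98 + l (B(l) = (31 + l) + 67 = 98 + l)
-B(z(-12, -1)) = -(98 + (26 - 1)) = -(98 + 25) = -1*123 = -123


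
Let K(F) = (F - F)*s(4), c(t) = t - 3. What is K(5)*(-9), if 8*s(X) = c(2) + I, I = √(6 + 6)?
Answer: 0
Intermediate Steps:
c(t) = -3 + t
I = 2*√3 (I = √12 = 2*√3 ≈ 3.4641)
s(X) = -⅛ + √3/4 (s(X) = ((-3 + 2) + 2*√3)/8 = (-1 + 2*√3)/8 = -⅛ + √3/4)
K(F) = 0 (K(F) = (F - F)*(-⅛ + √3/4) = 0*(-⅛ + √3/4) = 0)
K(5)*(-9) = 0*(-9) = 0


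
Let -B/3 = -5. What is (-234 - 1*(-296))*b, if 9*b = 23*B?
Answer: 7130/3 ≈ 2376.7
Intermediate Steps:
B = 15 (B = -3*(-5) = 15)
b = 115/3 (b = (23*15)/9 = (⅑)*345 = 115/3 ≈ 38.333)
(-234 - 1*(-296))*b = (-234 - 1*(-296))*(115/3) = (-234 + 296)*(115/3) = 62*(115/3) = 7130/3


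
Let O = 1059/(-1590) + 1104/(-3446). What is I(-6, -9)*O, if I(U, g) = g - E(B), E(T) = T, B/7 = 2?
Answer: 20717917/913190 ≈ 22.687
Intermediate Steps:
B = 14 (B = 7*2 = 14)
I(U, g) = -14 + g (I(U, g) = g - 1*14 = g - 14 = -14 + g)
O = -900779/913190 (O = 1059*(-1/1590) + 1104*(-1/3446) = -353/530 - 552/1723 = -900779/913190 ≈ -0.98641)
I(-6, -9)*O = (-14 - 9)*(-900779/913190) = -23*(-900779/913190) = 20717917/913190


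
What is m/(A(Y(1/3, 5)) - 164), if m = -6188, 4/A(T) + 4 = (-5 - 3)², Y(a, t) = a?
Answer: 92820/2459 ≈ 37.747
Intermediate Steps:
A(T) = 1/15 (A(T) = 4/(-4 + (-5 - 3)²) = 4/(-4 + (-8)²) = 4/(-4 + 64) = 4/60 = 4*(1/60) = 1/15)
m/(A(Y(1/3, 5)) - 164) = -6188/(1/15 - 164) = -6188/(-2459/15) = -6188*(-15/2459) = 92820/2459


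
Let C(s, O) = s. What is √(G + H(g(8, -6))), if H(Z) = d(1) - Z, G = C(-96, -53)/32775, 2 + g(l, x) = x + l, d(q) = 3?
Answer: √14308691/2185 ≈ 1.7312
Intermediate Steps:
g(l, x) = -2 + l + x (g(l, x) = -2 + (x + l) = -2 + (l + x) = -2 + l + x)
G = -32/10925 (G = -96/32775 = -96*1/32775 = -32/10925 ≈ -0.0029291)
H(Z) = 3 - Z
√(G + H(g(8, -6))) = √(-32/10925 + (3 - (-2 + 8 - 6))) = √(-32/10925 + (3 - 1*0)) = √(-32/10925 + (3 + 0)) = √(-32/10925 + 3) = √(32743/10925) = √14308691/2185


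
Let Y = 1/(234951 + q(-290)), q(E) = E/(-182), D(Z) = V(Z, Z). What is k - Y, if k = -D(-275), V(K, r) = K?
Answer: 5879688559/21380686 ≈ 275.00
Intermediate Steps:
D(Z) = Z
q(E) = -E/182 (q(E) = E*(-1/182) = -E/182)
k = 275 (k = -1*(-275) = 275)
Y = 91/21380686 (Y = 1/(234951 - 1/182*(-290)) = 1/(234951 + 145/91) = 1/(21380686/91) = 91/21380686 ≈ 4.2562e-6)
k - Y = 275 - 1*91/21380686 = 275 - 91/21380686 = 5879688559/21380686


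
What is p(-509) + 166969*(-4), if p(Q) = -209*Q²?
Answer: -54815805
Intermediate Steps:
p(-509) + 166969*(-4) = -209*(-509)² + 166969*(-4) = -209*259081 - 667876 = -54147929 - 667876 = -54815805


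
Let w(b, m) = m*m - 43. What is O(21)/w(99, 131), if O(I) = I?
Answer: 7/5706 ≈ 0.0012268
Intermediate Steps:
w(b, m) = -43 + m**2 (w(b, m) = m**2 - 43 = -43 + m**2)
O(21)/w(99, 131) = 21/(-43 + 131**2) = 21/(-43 + 17161) = 21/17118 = 21*(1/17118) = 7/5706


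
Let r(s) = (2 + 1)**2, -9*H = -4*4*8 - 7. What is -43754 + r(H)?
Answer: -43745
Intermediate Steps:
H = 15 (H = -(-4*4*8 - 7)/9 = -(-16*8 - 7)/9 = -(-128 - 7)/9 = -1/9*(-135) = 15)
r(s) = 9 (r(s) = 3**2 = 9)
-43754 + r(H) = -43754 + 9 = -43745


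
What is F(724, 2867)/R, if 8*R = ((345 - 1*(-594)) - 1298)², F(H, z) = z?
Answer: 22936/128881 ≈ 0.17796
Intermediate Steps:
R = 128881/8 (R = ((345 - 1*(-594)) - 1298)²/8 = ((345 + 594) - 1298)²/8 = (939 - 1298)²/8 = (⅛)*(-359)² = (⅛)*128881 = 128881/8 ≈ 16110.)
F(724, 2867)/R = 2867/(128881/8) = 2867*(8/128881) = 22936/128881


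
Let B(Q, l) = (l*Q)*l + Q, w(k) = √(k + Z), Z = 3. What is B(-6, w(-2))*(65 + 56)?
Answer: -1452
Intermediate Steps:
w(k) = √(3 + k) (w(k) = √(k + 3) = √(3 + k))
B(Q, l) = Q + Q*l² (B(Q, l) = (Q*l)*l + Q = Q*l² + Q = Q + Q*l²)
B(-6, w(-2))*(65 + 56) = (-6*(1 + (√(3 - 2))²))*(65 + 56) = -6*(1 + (√1)²)*121 = -6*(1 + 1²)*121 = -6*(1 + 1)*121 = -6*2*121 = -12*121 = -1452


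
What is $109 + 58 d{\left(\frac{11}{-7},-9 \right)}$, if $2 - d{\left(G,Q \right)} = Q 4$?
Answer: $2313$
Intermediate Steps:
$d{\left(G,Q \right)} = 2 - 4 Q$ ($d{\left(G,Q \right)} = 2 - Q 4 = 2 - 4 Q$)
$109 + 58 d{\left(\frac{11}{-7},-9 \right)} = 109 + 58 \left(2 - -36\right) = 109 + 58 \left(2 + 36\right) = 109 + 58 \cdot 38 = 109 + 2204 = 2313$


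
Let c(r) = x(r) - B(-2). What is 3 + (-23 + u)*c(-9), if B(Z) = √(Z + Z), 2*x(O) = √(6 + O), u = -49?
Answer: 3 + 144*I - 36*I*√3 ≈ 3.0 + 81.646*I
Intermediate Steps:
x(O) = √(6 + O)/2
B(Z) = √2*√Z (B(Z) = √(2*Z) = √2*√Z)
c(r) = √(6 + r)/2 - 2*I (c(r) = √(6 + r)/2 - √2*√(-2) = √(6 + r)/2 - √2*I*√2 = √(6 + r)/2 - 2*I)
3 + (-23 + u)*c(-9) = 3 + (-23 - 49)*(√(6 - 9)/2 - 2*I) = 3 - 72*(√(-3)/2 - 2*I) = 3 - 72*((I*√3)/2 - 2*I) = 3 - 72*(I*√3/2 - 2*I) = 3 - 72*(-2*I + I*√3/2) = 3 + (144*I - 36*I*√3) = 3 + 144*I - 36*I*√3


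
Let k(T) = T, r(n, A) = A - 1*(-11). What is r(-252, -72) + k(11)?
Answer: -50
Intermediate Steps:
r(n, A) = 11 + A (r(n, A) = A + 11 = 11 + A)
r(-252, -72) + k(11) = (11 - 72) + 11 = -61 + 11 = -50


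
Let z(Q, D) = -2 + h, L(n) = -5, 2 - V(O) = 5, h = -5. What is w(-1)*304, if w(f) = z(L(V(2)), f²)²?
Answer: 14896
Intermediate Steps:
V(O) = -3 (V(O) = 2 - 1*5 = 2 - 5 = -3)
z(Q, D) = -7 (z(Q, D) = -2 - 5 = -7)
w(f) = 49 (w(f) = (-7)² = 49)
w(-1)*304 = 49*304 = 14896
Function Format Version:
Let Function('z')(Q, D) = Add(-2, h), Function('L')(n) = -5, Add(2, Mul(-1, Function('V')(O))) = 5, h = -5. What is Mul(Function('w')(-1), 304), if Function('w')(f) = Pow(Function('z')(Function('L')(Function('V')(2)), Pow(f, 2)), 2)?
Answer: 14896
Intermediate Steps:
Function('V')(O) = -3 (Function('V')(O) = Add(2, Mul(-1, 5)) = Add(2, -5) = -3)
Function('z')(Q, D) = -7 (Function('z')(Q, D) = Add(-2, -5) = -7)
Function('w')(f) = 49 (Function('w')(f) = Pow(-7, 2) = 49)
Mul(Function('w')(-1), 304) = Mul(49, 304) = 14896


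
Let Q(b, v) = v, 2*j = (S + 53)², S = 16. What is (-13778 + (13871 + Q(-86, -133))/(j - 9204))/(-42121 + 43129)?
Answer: -94027921/6878088 ≈ -13.671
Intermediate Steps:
j = 4761/2 (j = (16 + 53)²/2 = (½)*69² = (½)*4761 = 4761/2 ≈ 2380.5)
(-13778 + (13871 + Q(-86, -133))/(j - 9204))/(-42121 + 43129) = (-13778 + (13871 - 133)/(4761/2 - 9204))/(-42121 + 43129) = (-13778 + 13738/(-13647/2))/1008 = (-13778 + 13738*(-2/13647))*(1/1008) = (-13778 - 27476/13647)*(1/1008) = -188055842/13647*1/1008 = -94027921/6878088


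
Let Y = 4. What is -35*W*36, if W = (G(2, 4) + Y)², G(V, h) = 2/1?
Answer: -45360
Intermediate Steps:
G(V, h) = 2 (G(V, h) = 2*1 = 2)
W = 36 (W = (2 + 4)² = 6² = 36)
-35*W*36 = -35*36*36 = -1260*36 = -45360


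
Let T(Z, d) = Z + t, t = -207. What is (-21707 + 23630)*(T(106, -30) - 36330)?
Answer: -70056813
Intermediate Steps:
T(Z, d) = -207 + Z (T(Z, d) = Z - 207 = -207 + Z)
(-21707 + 23630)*(T(106, -30) - 36330) = (-21707 + 23630)*((-207 + 106) - 36330) = 1923*(-101 - 36330) = 1923*(-36431) = -70056813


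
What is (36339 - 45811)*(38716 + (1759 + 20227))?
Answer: -574969344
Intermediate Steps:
(36339 - 45811)*(38716 + (1759 + 20227)) = -9472*(38716 + 21986) = -9472*60702 = -574969344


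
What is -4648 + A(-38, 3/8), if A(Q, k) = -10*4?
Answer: -4688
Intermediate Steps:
A(Q, k) = -40
-4648 + A(-38, 3/8) = -4648 - 40 = -4688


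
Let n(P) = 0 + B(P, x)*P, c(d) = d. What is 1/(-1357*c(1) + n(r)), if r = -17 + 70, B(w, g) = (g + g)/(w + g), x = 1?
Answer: -27/36586 ≈ -0.00073799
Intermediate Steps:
B(w, g) = 2*g/(g + w) (B(w, g) = (2*g)/(g + w) = 2*g/(g + w))
r = 53
n(P) = 2*P/(1 + P) (n(P) = 0 + (2*1/(1 + P))*P = 0 + (2/(1 + P))*P = 0 + 2*P/(1 + P) = 2*P/(1 + P))
1/(-1357*c(1) + n(r)) = 1/(-1357*1 + 2*53/(1 + 53)) = 1/(-1357 + 2*53/54) = 1/(-1357 + 2*53*(1/54)) = 1/(-1357 + 53/27) = 1/(-36586/27) = -27/36586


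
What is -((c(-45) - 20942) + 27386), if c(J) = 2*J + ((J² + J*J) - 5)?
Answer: -10399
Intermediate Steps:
c(J) = -5 + 2*J + 2*J² (c(J) = 2*J + ((J² + J²) - 5) = 2*J + (2*J² - 5) = 2*J + (-5 + 2*J²) = -5 + 2*J + 2*J²)
-((c(-45) - 20942) + 27386) = -(((-5 + 2*(-45) + 2*(-45)²) - 20942) + 27386) = -(((-5 - 90 + 2*2025) - 20942) + 27386) = -(((-5 - 90 + 4050) - 20942) + 27386) = -((3955 - 20942) + 27386) = -(-16987 + 27386) = -1*10399 = -10399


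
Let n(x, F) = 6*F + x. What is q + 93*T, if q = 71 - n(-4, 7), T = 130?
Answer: 12123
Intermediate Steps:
n(x, F) = x + 6*F
q = 33 (q = 71 - (-4 + 6*7) = 71 - (-4 + 42) = 71 - 1*38 = 71 - 38 = 33)
q + 93*T = 33 + 93*130 = 33 + 12090 = 12123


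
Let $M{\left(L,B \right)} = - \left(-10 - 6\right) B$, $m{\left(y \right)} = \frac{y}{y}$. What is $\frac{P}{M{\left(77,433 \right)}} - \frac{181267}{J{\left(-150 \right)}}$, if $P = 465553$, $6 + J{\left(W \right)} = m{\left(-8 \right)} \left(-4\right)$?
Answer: $\frac{630236653}{34640} \approx 18194.0$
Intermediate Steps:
$m{\left(y \right)} = 1$
$J{\left(W \right)} = -10$ ($J{\left(W \right)} = -6 + 1 \left(-4\right) = -6 - 4 = -10$)
$M{\left(L,B \right)} = 16 B$ ($M{\left(L,B \right)} = - \left(-16\right) B = 16 B$)
$\frac{P}{M{\left(77,433 \right)}} - \frac{181267}{J{\left(-150 \right)}} = \frac{465553}{16 \cdot 433} - \frac{181267}{-10} = \frac{465553}{6928} - - \frac{181267}{10} = 465553 \cdot \frac{1}{6928} + \frac{181267}{10} = \frac{465553}{6928} + \frac{181267}{10} = \frac{630236653}{34640}$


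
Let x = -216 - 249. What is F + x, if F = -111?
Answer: -576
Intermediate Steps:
x = -465
F + x = -111 - 465 = -576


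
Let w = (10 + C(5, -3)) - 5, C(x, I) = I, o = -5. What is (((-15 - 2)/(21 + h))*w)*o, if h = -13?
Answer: 85/4 ≈ 21.250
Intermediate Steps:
w = 2 (w = (10 - 3) - 5 = 7 - 5 = 2)
(((-15 - 2)/(21 + h))*w)*o = (((-15 - 2)/(21 - 13))*2)*(-5) = (-17/8*2)*(-5) = (-17*⅛*2)*(-5) = -17/8*2*(-5) = -17/4*(-5) = 85/4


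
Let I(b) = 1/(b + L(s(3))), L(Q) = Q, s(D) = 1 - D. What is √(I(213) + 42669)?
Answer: 2*√474916690/211 ≈ 206.56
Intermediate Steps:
I(b) = 1/(-2 + b) (I(b) = 1/(b + (1 - 1*3)) = 1/(b + (1 - 3)) = 1/(b - 2) = 1/(-2 + b))
√(I(213) + 42669) = √(1/(-2 + 213) + 42669) = √(1/211 + 42669) = √(9003160/211) = 2*√474916690/211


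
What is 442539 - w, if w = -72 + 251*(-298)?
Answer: 517409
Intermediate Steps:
w = -74870 (w = -72 - 74798 = -74870)
442539 - w = 442539 - 1*(-74870) = 442539 + 74870 = 517409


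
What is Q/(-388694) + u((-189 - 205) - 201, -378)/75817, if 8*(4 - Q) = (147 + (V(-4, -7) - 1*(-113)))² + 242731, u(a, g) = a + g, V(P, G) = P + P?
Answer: 2884256965/33679557712 ≈ 0.085638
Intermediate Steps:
V(P, G) = 2*P
Q = -306203/8 (Q = 4 - ((147 + (2*(-4) - 1*(-113)))² + 242731)/8 = 4 - ((147 + (-8 + 113))² + 242731)/8 = 4 - ((147 + 105)² + 242731)/8 = 4 - (252² + 242731)/8 = 4 - (63504 + 242731)/8 = 4 - ⅛*306235 = 4 - 306235/8 = -306203/8 ≈ -38275.)
Q/(-388694) + u((-189 - 205) - 201, -378)/75817 = -306203/8/(-388694) + (((-189 - 205) - 201) - 378)/75817 = -306203/8*(-1/388694) + ((-394 - 201) - 378)*(1/75817) = 306203/3109552 + (-595 - 378)*(1/75817) = 306203/3109552 - 973*1/75817 = 306203/3109552 - 139/10831 = 2884256965/33679557712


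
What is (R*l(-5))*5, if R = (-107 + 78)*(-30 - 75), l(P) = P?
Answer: -76125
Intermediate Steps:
R = 3045 (R = -29*(-105) = 3045)
(R*l(-5))*5 = (3045*(-5))*5 = -15225*5 = -76125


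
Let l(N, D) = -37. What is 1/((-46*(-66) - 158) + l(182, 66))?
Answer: 1/2841 ≈ 0.00035199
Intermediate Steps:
1/((-46*(-66) - 158) + l(182, 66)) = 1/((-46*(-66) - 158) - 37) = 1/((3036 - 158) - 37) = 1/(2878 - 37) = 1/2841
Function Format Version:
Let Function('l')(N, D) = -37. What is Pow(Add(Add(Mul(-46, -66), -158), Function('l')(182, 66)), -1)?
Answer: Rational(1, 2841) ≈ 0.00035199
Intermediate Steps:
Pow(Add(Add(Mul(-46, -66), -158), Function('l')(182, 66)), -1) = Pow(Add(Add(Mul(-46, -66), -158), -37), -1) = Pow(Add(Add(3036, -158), -37), -1) = Pow(Add(2878, -37), -1) = Pow(2841, -1) = Rational(1, 2841)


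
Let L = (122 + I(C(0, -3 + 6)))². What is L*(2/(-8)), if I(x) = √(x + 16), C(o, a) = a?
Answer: -(122 + √19)²/4 ≈ -3991.6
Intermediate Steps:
I(x) = √(16 + x)
L = (122 + √19)² (L = (122 + √(16 + (-3 + 6)))² = (122 + √(16 + 3))² = (122 + √19)² ≈ 15967.)
L*(2/(-8)) = (122 + √19)²*(2/(-8)) = (122 + √19)²*(2*(-⅛)) = (122 + √19)²*(-¼) = -(122 + √19)²/4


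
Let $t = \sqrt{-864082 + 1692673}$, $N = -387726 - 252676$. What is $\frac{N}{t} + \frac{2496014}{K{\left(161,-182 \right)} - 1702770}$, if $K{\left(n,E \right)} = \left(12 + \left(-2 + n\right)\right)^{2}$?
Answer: $- \frac{2496014}{1673529} - \frac{640402 \sqrt{828591}}{828591} \approx -705.02$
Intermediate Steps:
$N = -640402$
$K{\left(n,E \right)} = \left(10 + n\right)^{2}$
$t = \sqrt{828591} \approx 910.27$
$\frac{N}{t} + \frac{2496014}{K{\left(161,-182 \right)} - 1702770} = - \frac{640402}{\sqrt{828591}} + \frac{2496014}{\left(10 + 161\right)^{2} - 1702770} = - 640402 \frac{\sqrt{828591}}{828591} + \frac{2496014}{171^{2} - 1702770} = - \frac{640402 \sqrt{828591}}{828591} + \frac{2496014}{29241 - 1702770} = - \frac{640402 \sqrt{828591}}{828591} + \frac{2496014}{-1673529} = - \frac{640402 \sqrt{828591}}{828591} + 2496014 \left(- \frac{1}{1673529}\right) = - \frac{640402 \sqrt{828591}}{828591} - \frac{2496014}{1673529} = - \frac{2496014}{1673529} - \frac{640402 \sqrt{828591}}{828591}$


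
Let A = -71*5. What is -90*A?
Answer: 31950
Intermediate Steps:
A = -355
-90*A = -90*(-355) = 31950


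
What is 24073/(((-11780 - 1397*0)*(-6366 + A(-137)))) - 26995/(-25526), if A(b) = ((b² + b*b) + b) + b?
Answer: 36936028197/34928246840 ≈ 1.0575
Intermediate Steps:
A(b) = 2*b + 2*b² (A(b) = ((b² + b²) + b) + b = (2*b² + b) + b = (b + 2*b²) + b = 2*b + 2*b²)
24073/(((-11780 - 1397*0)*(-6366 + A(-137)))) - 26995/(-25526) = 24073/(((-11780 - 1397*0)*(-6366 + 2*(-137)*(1 - 137)))) - 26995/(-25526) = 24073/(((-11780 + 0)*(-6366 + 2*(-137)*(-136)))) - 26995*(-1/25526) = 24073/((-11780*(-6366 + 37264))) + 26995/25526 = 24073/((-11780*30898)) + 26995/25526 = 24073/(-363978440) + 26995/25526 = 24073*(-1/363978440) + 26995/25526 = -181/2736680 + 26995/25526 = 36936028197/34928246840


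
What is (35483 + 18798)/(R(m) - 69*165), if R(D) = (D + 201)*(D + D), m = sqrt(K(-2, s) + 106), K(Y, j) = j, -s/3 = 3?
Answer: -607458671/109562893 - 21820962*sqrt(97)/109562893 ≈ -7.5059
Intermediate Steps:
s = -9 (s = -3*3 = -9)
m = sqrt(97) (m = sqrt(-9 + 106) = sqrt(97) ≈ 9.8489)
R(D) = 2*D*(201 + D) (R(D) = (201 + D)*(2*D) = 2*D*(201 + D))
(35483 + 18798)/(R(m) - 69*165) = (35483 + 18798)/(2*sqrt(97)*(201 + sqrt(97)) - 69*165) = 54281/(2*sqrt(97)*(201 + sqrt(97)) - 11385) = 54281/(-11385 + 2*sqrt(97)*(201 + sqrt(97)))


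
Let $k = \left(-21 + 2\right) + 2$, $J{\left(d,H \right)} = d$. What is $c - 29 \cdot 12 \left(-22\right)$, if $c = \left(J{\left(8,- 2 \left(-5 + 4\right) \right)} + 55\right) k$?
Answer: $6585$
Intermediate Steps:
$k = -17$ ($k = -19 + 2 = -17$)
$c = -1071$ ($c = \left(8 + 55\right) \left(-17\right) = 63 \left(-17\right) = -1071$)
$c - 29 \cdot 12 \left(-22\right) = -1071 - 29 \cdot 12 \left(-22\right) = -1071 - 348 \left(-22\right) = -1071 - -7656 = -1071 + 7656 = 6585$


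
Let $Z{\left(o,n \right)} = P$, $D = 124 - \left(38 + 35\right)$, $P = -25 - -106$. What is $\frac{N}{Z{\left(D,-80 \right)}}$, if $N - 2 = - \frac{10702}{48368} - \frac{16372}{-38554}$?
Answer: $\frac{1027208933}{37761792408} \approx 0.027202$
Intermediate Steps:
$P = 81$ ($P = -25 + 106 = 81$)
$N = \frac{1027208933}{466194968}$ ($N = 2 - \left(- \frac{8186}{19277} + \frac{5351}{24184}\right) = 2 - - \frac{94818997}{466194968} = 2 + \left(- \frac{5351}{24184} + \frac{8186}{19277}\right) = 2 + \frac{94818997}{466194968} = \frac{1027208933}{466194968} \approx 2.2034$)
$D = 51$ ($D = 124 - 73 = 51$)
$Z{\left(o,n \right)} = 81$
$\frac{N}{Z{\left(D,-80 \right)}} = \frac{1027208933}{466194968 \cdot 81} = \frac{1027208933}{466194968} \cdot \frac{1}{81} = \frac{1027208933}{37761792408}$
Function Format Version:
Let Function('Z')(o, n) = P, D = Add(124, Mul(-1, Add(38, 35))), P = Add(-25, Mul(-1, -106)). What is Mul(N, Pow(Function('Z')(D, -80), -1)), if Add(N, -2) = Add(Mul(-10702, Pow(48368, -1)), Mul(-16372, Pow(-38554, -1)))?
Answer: Rational(1027208933, 37761792408) ≈ 0.027202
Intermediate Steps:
P = 81 (P = Add(-25, 106) = 81)
N = Rational(1027208933, 466194968) (N = Add(2, Add(Mul(-10702, Pow(48368, -1)), Mul(-16372, Pow(-38554, -1)))) = Add(2, Add(Mul(-10702, Rational(1, 48368)), Mul(-16372, Rational(-1, 38554)))) = Add(2, Add(Rational(-5351, 24184), Rational(8186, 19277))) = Add(2, Rational(94818997, 466194968)) = Rational(1027208933, 466194968) ≈ 2.2034)
D = 51 (D = Add(124, Mul(-1, 73)) = Add(124, -73) = 51)
Function('Z')(o, n) = 81
Mul(N, Pow(Function('Z')(D, -80), -1)) = Mul(Rational(1027208933, 466194968), Pow(81, -1)) = Mul(Rational(1027208933, 466194968), Rational(1, 81)) = Rational(1027208933, 37761792408)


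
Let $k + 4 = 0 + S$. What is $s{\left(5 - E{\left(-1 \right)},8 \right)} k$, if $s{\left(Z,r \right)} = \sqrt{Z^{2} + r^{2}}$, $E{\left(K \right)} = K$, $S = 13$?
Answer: $90$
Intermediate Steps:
$k = 9$ ($k = -4 + \left(0 + 13\right) = -4 + 13 = 9$)
$s{\left(5 - E{\left(-1 \right)},8 \right)} k = \sqrt{\left(5 - -1\right)^{2} + 8^{2}} \cdot 9 = \sqrt{\left(5 + 1\right)^{2} + 64} \cdot 9 = \sqrt{6^{2} + 64} \cdot 9 = \sqrt{36 + 64} \cdot 9 = \sqrt{100} \cdot 9 = 10 \cdot 9 = 90$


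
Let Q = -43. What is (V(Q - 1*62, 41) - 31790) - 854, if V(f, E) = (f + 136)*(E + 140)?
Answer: -27033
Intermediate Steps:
V(f, E) = (136 + f)*(140 + E)
(V(Q - 1*62, 41) - 31790) - 854 = ((19040 + 136*41 + 140*(-43 - 1*62) + 41*(-43 - 1*62)) - 31790) - 854 = ((19040 + 5576 + 140*(-43 - 62) + 41*(-43 - 62)) - 31790) - 854 = ((19040 + 5576 + 140*(-105) + 41*(-105)) - 31790) - 854 = ((19040 + 5576 - 14700 - 4305) - 31790) - 854 = (5611 - 31790) - 854 = -26179 - 854 = -27033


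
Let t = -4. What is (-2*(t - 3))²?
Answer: 196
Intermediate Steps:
(-2*(t - 3))² = (-2*(-4 - 3))² = (-2*(-7))² = 14² = 196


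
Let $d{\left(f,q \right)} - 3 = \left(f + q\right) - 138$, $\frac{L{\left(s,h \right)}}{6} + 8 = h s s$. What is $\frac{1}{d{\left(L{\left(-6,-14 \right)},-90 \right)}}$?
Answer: $- \frac{1}{3297} \approx -0.00030331$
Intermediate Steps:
$L{\left(s,h \right)} = -48 + 6 h s^{2}$ ($L{\left(s,h \right)} = -48 + 6 h s s = -48 + 6 h s^{2}$)
$d{\left(f,q \right)} = -135 + f + q$ ($d{\left(f,q \right)} = 3 - \left(138 - f - q\right) = 3 + \left(-138 + f + q\right) = -135 + f + q$)
$\frac{1}{d{\left(L{\left(-6,-14 \right)},-90 \right)}} = \frac{1}{-135 + \left(-48 + 6 \left(-14\right) \left(-6\right)^{2}\right) - 90} = \frac{1}{-135 + \left(-48 + 6 \left(-14\right) 36\right) - 90} = \frac{1}{-135 - 3072 - 90} = \frac{1}{-3297} = - \frac{1}{3297}$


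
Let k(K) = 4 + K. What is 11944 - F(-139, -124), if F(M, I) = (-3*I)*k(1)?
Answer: 10084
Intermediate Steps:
F(M, I) = -15*I (F(M, I) = (-3*I)*(4 + 1) = -3*I*5 = -15*I)
11944 - F(-139, -124) = 11944 - (-15)*(-124) = 11944 - 1*1860 = 11944 - 1860 = 10084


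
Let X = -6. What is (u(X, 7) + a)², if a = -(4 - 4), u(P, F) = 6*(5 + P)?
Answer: 36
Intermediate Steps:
u(P, F) = 30 + 6*P
a = 0 (a = -1*0 = 0)
(u(X, 7) + a)² = ((30 + 6*(-6)) + 0)² = ((30 - 36) + 0)² = (-6 + 0)² = (-6)² = 36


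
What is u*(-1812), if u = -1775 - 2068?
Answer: 6963516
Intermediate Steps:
u = -3843
u*(-1812) = -3843*(-1812) = 6963516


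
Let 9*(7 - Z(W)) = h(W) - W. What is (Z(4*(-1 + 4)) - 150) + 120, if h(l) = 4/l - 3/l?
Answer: -2341/108 ≈ -21.676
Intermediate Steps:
h(l) = 1/l
Z(W) = 7 - 1/(9*W) + W/9 (Z(W) = 7 - (1/W - W)/9 = 7 + (-1/(9*W) + W/9) = 7 - 1/(9*W) + W/9)
(Z(4*(-1 + 4)) - 150) + 120 = ((-1 + (4*(-1 + 4))*(63 + 4*(-1 + 4)))/(9*((4*(-1 + 4)))) - 150) + 120 = ((-1 + (4*3)*(63 + 4*3))/(9*((4*3))) - 150) + 120 = ((⅑)*(-1 + 12*(63 + 12))/12 - 150) + 120 = ((⅑)*(1/12)*(-1 + 12*75) - 150) + 120 = ((⅑)*(1/12)*(-1 + 900) - 150) + 120 = ((⅑)*(1/12)*899 - 150) + 120 = (899/108 - 150) + 120 = -15301/108 + 120 = -2341/108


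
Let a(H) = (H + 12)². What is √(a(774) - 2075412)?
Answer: 4*I*√91101 ≈ 1207.3*I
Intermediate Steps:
a(H) = (12 + H)²
√(a(774) - 2075412) = √((12 + 774)² - 2075412) = √(786² - 2075412) = √(617796 - 2075412) = √(-1457616) = 4*I*√91101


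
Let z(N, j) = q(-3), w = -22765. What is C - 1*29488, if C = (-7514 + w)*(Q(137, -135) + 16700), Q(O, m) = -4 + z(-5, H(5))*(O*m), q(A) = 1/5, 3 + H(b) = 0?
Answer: -393565651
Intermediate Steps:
H(b) = -3 (H(b) = -3 + 0 = -3)
q(A) = 1/5
z(N, j) = 1/5
Q(O, m) = -4 + O*m/5 (Q(O, m) = -4 + (O*m)/5 = -4 + O*m/5)
C = -393536163 (C = (-7514 - 22765)*((-4 + (1/5)*137*(-135)) + 16700) = -30279*((-4 - 3699) + 16700) = -30279*(-3703 + 16700) = -30279*12997 = -393536163)
C - 1*29488 = -393536163 - 1*29488 = -393536163 - 29488 = -393565651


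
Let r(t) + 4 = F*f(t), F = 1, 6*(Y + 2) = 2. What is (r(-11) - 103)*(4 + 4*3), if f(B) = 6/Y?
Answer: -8848/5 ≈ -1769.6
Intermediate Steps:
Y = -5/3 (Y = -2 + (⅙)*2 = -2 + ⅓ = -5/3 ≈ -1.6667)
f(B) = -18/5 (f(B) = 6/(-5/3) = 6*(-⅗) = -18/5)
r(t) = -38/5 (r(t) = -4 + 1*(-18/5) = -4 - 18/5 = -38/5)
(r(-11) - 103)*(4 + 4*3) = (-38/5 - 103)*(4 + 4*3) = -553*(4 + 12)/5 = -553/5*16 = -8848/5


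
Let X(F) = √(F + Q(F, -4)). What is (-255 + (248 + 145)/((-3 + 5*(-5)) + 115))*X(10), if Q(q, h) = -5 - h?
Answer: -21792/29 ≈ -751.45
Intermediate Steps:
X(F) = √(-1 + F) (X(F) = √(F + (-5 - 1*(-4))) = √(F + (-5 + 4)) = √(F - 1) = √(-1 + F))
(-255 + (248 + 145)/((-3 + 5*(-5)) + 115))*X(10) = (-255 + (248 + 145)/((-3 + 5*(-5)) + 115))*√(-1 + 10) = (-255 + 393/((-3 - 25) + 115))*√9 = (-255 + 393/(-28 + 115))*3 = (-255 + 393/87)*3 = (-255 + 393*(1/87))*3 = (-255 + 131/29)*3 = -7264/29*3 = -21792/29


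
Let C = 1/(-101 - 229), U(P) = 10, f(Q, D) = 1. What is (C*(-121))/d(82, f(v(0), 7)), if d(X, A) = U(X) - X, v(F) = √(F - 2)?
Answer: -11/2160 ≈ -0.0050926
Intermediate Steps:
v(F) = √(-2 + F)
C = -1/330 (C = 1/(-330) = -1/330 ≈ -0.0030303)
d(X, A) = 10 - X
(C*(-121))/d(82, f(v(0), 7)) = (-1/330*(-121))/(10 - 1*82) = 11/(30*(10 - 82)) = (11/30)/(-72) = (11/30)*(-1/72) = -11/2160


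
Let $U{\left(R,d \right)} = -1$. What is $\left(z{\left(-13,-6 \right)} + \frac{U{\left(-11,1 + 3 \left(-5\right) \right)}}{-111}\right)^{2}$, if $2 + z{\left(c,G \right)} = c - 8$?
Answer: $\frac{6512704}{12321} \approx 528.59$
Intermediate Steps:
$z{\left(c,G \right)} = -10 + c$ ($z{\left(c,G \right)} = -2 + \left(c - 8\right) = -2 + \left(-8 + c\right) = -10 + c$)
$\left(z{\left(-13,-6 \right)} + \frac{U{\left(-11,1 + 3 \left(-5\right) \right)}}{-111}\right)^{2} = \left(\left(-10 - 13\right) - \frac{1}{-111}\right)^{2} = \left(-23 - - \frac{1}{111}\right)^{2} = \left(-23 + \frac{1}{111}\right)^{2} = \left(- \frac{2552}{111}\right)^{2} = \frac{6512704}{12321}$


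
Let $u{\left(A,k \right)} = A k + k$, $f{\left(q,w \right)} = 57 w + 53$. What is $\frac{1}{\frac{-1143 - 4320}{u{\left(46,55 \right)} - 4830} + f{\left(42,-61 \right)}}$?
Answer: $- \frac{2245}{7681417} \approx -0.00029226$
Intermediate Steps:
$f{\left(q,w \right)} = 53 + 57 w$
$u{\left(A,k \right)} = k + A k$
$\frac{1}{\frac{-1143 - 4320}{u{\left(46,55 \right)} - 4830} + f{\left(42,-61 \right)}} = \frac{1}{\frac{-1143 - 4320}{55 \left(1 + 46\right) - 4830} + \left(53 + 57 \left(-61\right)\right)} = \frac{1}{- \frac{5463}{55 \cdot 47 - 4830} + \left(53 - 3477\right)} = \frac{1}{- \frac{5463}{2585 - 4830} - 3424} = \frac{1}{- \frac{5463}{-2245} - 3424} = \frac{1}{\left(-5463\right) \left(- \frac{1}{2245}\right) - 3424} = \frac{1}{\frac{5463}{2245} - 3424} = \frac{1}{- \frac{7681417}{2245}} = - \frac{2245}{7681417}$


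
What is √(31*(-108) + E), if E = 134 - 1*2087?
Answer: 3*I*√589 ≈ 72.808*I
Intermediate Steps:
E = -1953 (E = 134 - 2087 = -1953)
√(31*(-108) + E) = √(31*(-108) - 1953) = √(-3348 - 1953) = √(-5301) = 3*I*√589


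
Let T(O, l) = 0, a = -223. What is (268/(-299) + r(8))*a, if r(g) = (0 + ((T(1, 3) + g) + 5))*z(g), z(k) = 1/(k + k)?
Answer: 89423/4784 ≈ 18.692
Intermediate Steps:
z(k) = 1/(2*k)
r(g) = (5 + g)/(2*g) (r(g) = (0 + ((0 + g) + 5))*(1/(2*g)) = (0 + (g + 5))*(1/(2*g)) = (0 + (5 + g))*(1/(2*g)) = (5 + g)*(1/(2*g)) = (5 + g)/(2*g))
(268/(-299) + r(8))*a = (268/(-299) + (½)*(5 + 8)/8)*(-223) = (268*(-1/299) + (½)*(⅛)*13)*(-223) = (-268/299 + 13/16)*(-223) = -401/4784*(-223) = 89423/4784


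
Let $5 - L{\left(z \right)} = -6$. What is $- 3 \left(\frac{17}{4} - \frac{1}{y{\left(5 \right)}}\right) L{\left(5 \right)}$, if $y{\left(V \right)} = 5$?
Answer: $- \frac{2673}{20} \approx -133.65$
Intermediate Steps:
$L{\left(z \right)} = 11$ ($L{\left(z \right)} = 5 - -6 = 5 + 6 = 11$)
$- 3 \left(\frac{17}{4} - \frac{1}{y{\left(5 \right)}}\right) L{\left(5 \right)} = - 3 \left(\frac{17}{4} - \frac{1}{5}\right) 11 = \left(-3\right) \frac{81}{20} \cdot 11 = \left(- \frac{243}{20}\right) 11 = - \frac{2673}{20}$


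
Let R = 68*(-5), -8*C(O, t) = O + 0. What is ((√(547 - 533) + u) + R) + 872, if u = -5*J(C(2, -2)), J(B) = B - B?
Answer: 532 + √14 ≈ 535.74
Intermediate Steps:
C(O, t) = -O/8 (C(O, t) = -(O + 0)/8 = -O/8)
J(B) = 0
u = 0 (u = -5*0 = 0)
R = -340
((√(547 - 533) + u) + R) + 872 = ((√(547 - 533) + 0) - 340) + 872 = ((√14 + 0) - 340) + 872 = (√14 - 340) + 872 = (-340 + √14) + 872 = 532 + √14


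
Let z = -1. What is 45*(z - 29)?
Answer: -1350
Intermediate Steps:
45*(z - 29) = 45*(-1 - 29) = 45*(-30) = -1350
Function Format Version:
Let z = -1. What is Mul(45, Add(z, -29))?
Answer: -1350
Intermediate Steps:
Mul(45, Add(z, -29)) = Mul(45, Add(-1, -29)) = Mul(45, -30) = -1350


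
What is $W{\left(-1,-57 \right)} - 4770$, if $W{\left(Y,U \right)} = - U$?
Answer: $-4713$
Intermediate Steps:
$W{\left(-1,-57 \right)} - 4770 = \left(-1\right) \left(-57\right) - 4770 = 57 - 4770 = -4713$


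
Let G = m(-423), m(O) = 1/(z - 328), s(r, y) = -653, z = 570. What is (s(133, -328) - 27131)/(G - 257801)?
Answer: 6723728/62387841 ≈ 0.10777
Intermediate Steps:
m(O) = 1/242 (m(O) = 1/(570 - 328) = 1/242)
G = 1/242 ≈ 0.0041322
(s(133, -328) - 27131)/(G - 257801) = (-653 - 27131)/(1/242 - 257801) = -27784/(-62387841/242) = -27784*(-242/62387841) = 6723728/62387841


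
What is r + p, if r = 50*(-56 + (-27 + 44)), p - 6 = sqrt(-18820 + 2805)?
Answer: -1944 + I*sqrt(16015) ≈ -1944.0 + 126.55*I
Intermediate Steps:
p = 6 + I*sqrt(16015) (p = 6 + sqrt(-18820 + 2805) = 6 + sqrt(-16015) = 6 + I*sqrt(16015) ≈ 6.0 + 126.55*I)
r = -1950 (r = 50*(-56 + 17) = 50*(-39) = -1950)
r + p = -1950 + (6 + I*sqrt(16015)) = -1944 + I*sqrt(16015)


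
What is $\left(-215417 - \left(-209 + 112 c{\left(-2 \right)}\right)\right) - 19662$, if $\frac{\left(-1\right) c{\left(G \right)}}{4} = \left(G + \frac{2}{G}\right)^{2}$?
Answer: $-230838$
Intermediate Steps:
$c{\left(G \right)} = - 4 \left(G + \frac{2}{G}\right)^{2}$
$\left(-215417 - \left(-209 + 112 c{\left(-2 \right)}\right)\right) - 19662 = \left(-215417 - \left(-209 + 112 \left(- \frac{4 \left(2 + \left(-2\right)^{2}\right)^{2}}{4}\right)\right)\right) - 19662 = \left(-215417 - \left(-209 + 112 \left(\left(-4\right) \frac{1}{4} \left(2 + 4\right)^{2}\right)\right)\right) - 19662 = \left(-215417 - \left(-209 + 112 \left(\left(-4\right) \frac{1}{4} \cdot 6^{2}\right)\right)\right) - 19662 = \left(-215417 - \left(-209 + 112 \left(\left(-4\right) \frac{1}{4} \cdot 36\right)\right)\right) - 19662 = \left(-215417 + \left(209 - -4032\right)\right) - 19662 = \left(-215417 + \left(209 + 4032\right)\right) - 19662 = \left(-215417 + 4241\right) - 19662 = -211176 - 19662 = -230838$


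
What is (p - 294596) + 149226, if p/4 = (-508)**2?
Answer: 886886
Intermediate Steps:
p = 1032256 (p = 4*(-508)**2 = 4*258064 = 1032256)
(p - 294596) + 149226 = (1032256 - 294596) + 149226 = 737660 + 149226 = 886886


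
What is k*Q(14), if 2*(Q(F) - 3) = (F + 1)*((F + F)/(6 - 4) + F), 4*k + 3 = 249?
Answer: 26199/2 ≈ 13100.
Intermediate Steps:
k = 123/2 (k = -¾ + (¼)*249 = -¾ + 249/4 = 123/2 ≈ 61.500)
Q(F) = 3 + F*(1 + F) (Q(F) = 3 + ((F + 1)*((F + F)/(6 - 4) + F))/2 = 3 + ((1 + F)*((2*F)/2 + F))/2 = 3 + ((1 + F)*((2*F)*(½) + F))/2 = 3 + ((1 + F)*(F + F))/2 = 3 + ((1 + F)*(2*F))/2 = 3 + (2*F*(1 + F))/2 = 3 + F*(1 + F))
k*Q(14) = 123*(3 + 14 + 14²)/2 = 123*(3 + 14 + 196)/2 = (123/2)*213 = 26199/2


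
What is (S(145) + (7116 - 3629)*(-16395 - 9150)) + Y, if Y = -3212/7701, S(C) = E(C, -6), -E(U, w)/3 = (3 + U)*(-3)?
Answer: -685959516395/7701 ≈ -8.9074e+7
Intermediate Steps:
E(U, w) = 27 + 9*U (E(U, w) = -3*(3 + U)*(-3) = -3*(-9 - 3*U) = 27 + 9*U)
S(C) = 27 + 9*C
Y = -3212/7701 ≈ -0.41709
(S(145) + (7116 - 3629)*(-16395 - 9150)) + Y = ((27 + 9*145) + (7116 - 3629)*(-16395 - 9150)) - 3212/7701 = ((27 + 1305) + 3487*(-25545)) - 3212/7701 = (1332 - 89075415) - 3212/7701 = -89074083 - 3212/7701 = -685959516395/7701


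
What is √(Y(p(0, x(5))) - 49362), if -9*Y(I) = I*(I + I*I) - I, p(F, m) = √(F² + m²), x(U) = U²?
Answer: I*√460483/3 ≈ 226.2*I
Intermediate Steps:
Y(I) = I/9 - I*(I + I²)/9 (Y(I) = -(I*(I + I*I) - I)/9 = -(I*(I + I²) - I)/9 = -(-I + I*(I + I²))/9 = I/9 - I*(I + I²)/9)
√(Y(p(0, x(5))) - 49362) = √(√(0² + (5²)²)*(1 - √(0² + (5²)²) - (√(0² + (5²)²))²)/9 - 49362) = √(√(0 + 25²)*(1 - √(0 + 25²) - (√(0 + 25²))²)/9 - 49362) = √(√(0 + 625)*(1 - √(0 + 625) - (√(0 + 625))²)/9 - 49362) = √(√625*(1 - √625 - (√625)²)/9 - 49362) = √((⅑)*25*(1 - 1*25 - 1*25²) - 49362) = √((⅑)*25*(1 - 25 - 1*625) - 49362) = √((⅑)*25*(1 - 25 - 625) - 49362) = √((⅑)*25*(-649) - 49362) = √(-16225/9 - 49362) = √(-460483/9) = I*√460483/3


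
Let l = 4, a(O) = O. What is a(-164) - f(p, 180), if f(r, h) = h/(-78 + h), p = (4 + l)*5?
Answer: -2818/17 ≈ -165.76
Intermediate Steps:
p = 40 (p = (4 + 4)*5 = 8*5 = 40)
a(-164) - f(p, 180) = -164 - 180/(-78 + 180) = -164 - 180/102 = -164 - 1*30/17 = -164 - 30/17 = -2818/17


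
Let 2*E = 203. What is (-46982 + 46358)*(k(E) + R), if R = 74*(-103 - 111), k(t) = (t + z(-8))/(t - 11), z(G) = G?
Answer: 1788464496/181 ≈ 9.8810e+6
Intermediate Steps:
E = 203/2 (E = (½)*203 = 203/2 ≈ 101.50)
k(t) = (-8 + t)/(-11 + t) (k(t) = (t - 8)/(t - 11) = (-8 + t)/(-11 + t))
R = -15836 (R = 74*(-214) = -15836)
(-46982 + 46358)*(k(E) + R) = (-46982 + 46358)*((-8 + 203/2)/(-11 + 203/2) - 15836) = -624*((187/2)/(181/2) - 15836) = -624*((2/181)*(187/2) - 15836) = -624*(187/181 - 15836) = -624*(-2866129/181) = 1788464496/181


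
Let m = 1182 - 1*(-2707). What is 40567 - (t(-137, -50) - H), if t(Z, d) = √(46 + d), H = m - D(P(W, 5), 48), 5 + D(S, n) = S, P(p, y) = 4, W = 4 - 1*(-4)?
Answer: 44457 - 2*I ≈ 44457.0 - 2.0*I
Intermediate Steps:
W = 8 (W = 4 + 4 = 8)
D(S, n) = -5 + S
m = 3889 (m = 1182 + 2707 = 3889)
H = 3890 (H = 3889 - (-5 + 4) = 3889 - 1*(-1) = 3889 + 1 = 3890)
40567 - (t(-137, -50) - H) = 40567 - (√(46 - 50) - 1*3890) = 40567 - (√(-4) - 3890) = 40567 - (2*I - 3890) = 40567 - (-3890 + 2*I) = 40567 + (3890 - 2*I) = 44457 - 2*I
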